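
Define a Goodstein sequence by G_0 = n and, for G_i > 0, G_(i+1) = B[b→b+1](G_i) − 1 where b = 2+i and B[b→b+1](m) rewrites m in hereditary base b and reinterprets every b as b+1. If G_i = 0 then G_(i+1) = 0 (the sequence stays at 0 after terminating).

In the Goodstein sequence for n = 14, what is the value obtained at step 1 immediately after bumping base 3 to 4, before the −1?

14 —HB2→ 2^(2 + 1) + 2^2 + 2 —bump→ 3^(3 + 1) + 3^3 + 3 = 111 —(−1)→ 110
110 —HB3→ 3^(3 + 1) + 3^3 + 2 —bump→ 4^(4 + 1) + 4^4 + 2 = 1282 —(−1)→ 1281

1282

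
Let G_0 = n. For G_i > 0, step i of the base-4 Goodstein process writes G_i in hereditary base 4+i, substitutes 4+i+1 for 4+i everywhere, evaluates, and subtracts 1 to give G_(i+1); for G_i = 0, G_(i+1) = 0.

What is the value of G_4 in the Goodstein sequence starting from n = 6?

5

i=0: 6 = 4 + 2 (b=4); 4→5: 5 + 2 = 7; 7−1 = 6
i=1: 6 = 5 + 1 (b=5); 5→6: 6 + 1 = 7; 7−1 = 6
i=2: 6 = 6 (b=6); 6→7: 7 = 7; 7−1 = 6
i=3: 6 = 6 (b=7); 7→8: 6 = 6; 6−1 = 5
i=4: 5 = 5 (b=8); 8→9: 5 = 5; 5−1 = 4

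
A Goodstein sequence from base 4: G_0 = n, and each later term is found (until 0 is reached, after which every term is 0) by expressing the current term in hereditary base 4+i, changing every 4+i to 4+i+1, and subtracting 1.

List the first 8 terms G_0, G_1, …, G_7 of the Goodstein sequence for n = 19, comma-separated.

19, 27, 37, 49, 63, 69, 75, 81

base 4: 19 = 4^2 + 3; at 5: 5^2 + 3 = 28; next = 27
base 5: 27 = 5^2 + 2; at 6: 6^2 + 2 = 38; next = 37
base 6: 37 = 6^2 + 1; at 7: 7^2 + 1 = 50; next = 49
base 7: 49 = 7^2; at 8: 8^2 = 64; next = 63
base 8: 63 = 7·8 + 7; at 9: 7·9 + 7 = 70; next = 69
base 9: 69 = 7·9 + 6; at 10: 7·10 + 6 = 76; next = 75
base 10: 75 = 7·10 + 5; at 11: 7·11 + 5 = 82; next = 81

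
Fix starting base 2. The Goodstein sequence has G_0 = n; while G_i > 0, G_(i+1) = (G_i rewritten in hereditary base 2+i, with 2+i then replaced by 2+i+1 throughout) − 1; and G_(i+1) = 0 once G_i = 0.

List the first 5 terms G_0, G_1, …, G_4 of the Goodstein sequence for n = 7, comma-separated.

7, 30, 259, 3127, 46657

step 0: 7 = 2^2 + 2 + 1; sub 3 for 2: 3^3 + 3 + 1; = 31; G_1 = 31−1 = 30
step 1: 30 = 3^3 + 3; sub 4 for 3: 4^4 + 4; = 260; G_2 = 260−1 = 259
step 2: 259 = 4^4 + 3; sub 5 for 4: 5^5 + 3; = 3128; G_3 = 3128−1 = 3127
step 3: 3127 = 5^5 + 2; sub 6 for 5: 6^6 + 2; = 46658; G_4 = 46658−1 = 46657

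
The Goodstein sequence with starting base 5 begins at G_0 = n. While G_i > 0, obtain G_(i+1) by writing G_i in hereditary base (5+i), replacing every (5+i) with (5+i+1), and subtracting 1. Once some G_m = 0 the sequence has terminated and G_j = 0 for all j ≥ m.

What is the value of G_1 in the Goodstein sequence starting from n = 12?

G_0 = 12. HB_5(12) = 2·5 + 2. Bump = 14. G_1 = 13.
G_1 = 13. HB_6(13) = 2·6 + 1. Bump = 15. G_2 = 14.

13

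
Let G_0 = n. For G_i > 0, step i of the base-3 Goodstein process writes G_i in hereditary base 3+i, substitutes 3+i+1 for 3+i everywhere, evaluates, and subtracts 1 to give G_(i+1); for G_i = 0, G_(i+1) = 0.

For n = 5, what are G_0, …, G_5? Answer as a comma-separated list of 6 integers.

5, 5, 5, 5, 4, 3

(0) 5|_3 = 3 + 2 ↦ 4 + 2|_4 = 6 ⇒ 5
(1) 5|_4 = 4 + 1 ↦ 5 + 1|_5 = 6 ⇒ 5
(2) 5|_5 = 5 ↦ 6|_6 = 6 ⇒ 5
(3) 5|_6 = 5 ↦ 5|_7 = 5 ⇒ 4
(4) 4|_7 = 4 ↦ 4|_8 = 4 ⇒ 3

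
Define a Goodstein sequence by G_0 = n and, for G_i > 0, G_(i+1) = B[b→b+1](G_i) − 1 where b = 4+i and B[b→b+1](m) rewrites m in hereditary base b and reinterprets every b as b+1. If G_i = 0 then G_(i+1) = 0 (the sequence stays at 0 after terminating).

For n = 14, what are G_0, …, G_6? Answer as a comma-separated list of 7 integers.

14, 16, 18, 20, 21, 22, 23

[0] 14 ≡ 3·4 + 2 (base 4). Lift 5: 17. −1: 16.
[1] 16 ≡ 3·5 + 1 (base 5). Lift 6: 19. −1: 18.
[2] 18 ≡ 3·6 (base 6). Lift 7: 21. −1: 20.
[3] 20 ≡ 2·7 + 6 (base 7). Lift 8: 22. −1: 21.
[4] 21 ≡ 2·8 + 5 (base 8). Lift 9: 23. −1: 22.
[5] 22 ≡ 2·9 + 4 (base 9). Lift 10: 24. −1: 23.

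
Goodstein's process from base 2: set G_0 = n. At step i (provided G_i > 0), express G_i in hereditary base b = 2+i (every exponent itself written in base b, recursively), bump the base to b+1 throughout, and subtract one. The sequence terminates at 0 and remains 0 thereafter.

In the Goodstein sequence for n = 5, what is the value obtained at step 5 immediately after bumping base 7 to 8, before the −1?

[0] 5 ≡ 2^2 + 1 (base 2). Lift 3: 28. −1: 27.
[1] 27 ≡ 3^3 (base 3). Lift 4: 256. −1: 255.
[2] 255 ≡ 3·4^3 + 3·4^2 + 3·4 + 3 (base 4). Lift 5: 468. −1: 467.
[3] 467 ≡ 3·5^3 + 3·5^2 + 3·5 + 2 (base 5). Lift 6: 776. −1: 775.
[4] 775 ≡ 3·6^3 + 3·6^2 + 3·6 + 1 (base 6). Lift 7: 1198. −1: 1197.

1752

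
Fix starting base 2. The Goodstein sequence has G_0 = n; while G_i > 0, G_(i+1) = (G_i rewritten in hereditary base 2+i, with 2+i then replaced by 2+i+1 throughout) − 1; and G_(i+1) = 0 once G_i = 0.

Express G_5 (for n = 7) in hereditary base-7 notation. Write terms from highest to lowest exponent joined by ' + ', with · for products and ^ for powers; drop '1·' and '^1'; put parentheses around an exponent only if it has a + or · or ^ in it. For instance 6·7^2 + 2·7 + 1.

7^7

base 2: 7 = 2^2 + 2 + 1; at 3: 3^3 + 3 + 1 = 31; next = 30
base 3: 30 = 3^3 + 3; at 4: 4^4 + 4 = 260; next = 259
base 4: 259 = 4^4 + 3; at 5: 5^5 + 3 = 3128; next = 3127
base 5: 3127 = 5^5 + 2; at 6: 6^6 + 2 = 46658; next = 46657
base 6: 46657 = 6^6 + 1; at 7: 7^7 + 1 = 823544; next = 823543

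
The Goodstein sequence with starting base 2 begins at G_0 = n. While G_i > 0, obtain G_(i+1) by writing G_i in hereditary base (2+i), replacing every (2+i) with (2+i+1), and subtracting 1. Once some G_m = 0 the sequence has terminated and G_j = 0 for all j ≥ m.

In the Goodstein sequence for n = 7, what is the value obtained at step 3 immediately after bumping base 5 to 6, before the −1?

46658

G_0=7  [base 2] 2^2 + 2 + 1  →[2↦3]→  3^3 + 3 + 1 = 31  −1 ⇒ G_1=30
G_1=30  [base 3] 3^3 + 3  →[3↦4]→  4^4 + 4 = 260  −1 ⇒ G_2=259
G_2=259  [base 4] 4^4 + 3  →[4↦5]→  5^5 + 3 = 3128  −1 ⇒ G_3=3127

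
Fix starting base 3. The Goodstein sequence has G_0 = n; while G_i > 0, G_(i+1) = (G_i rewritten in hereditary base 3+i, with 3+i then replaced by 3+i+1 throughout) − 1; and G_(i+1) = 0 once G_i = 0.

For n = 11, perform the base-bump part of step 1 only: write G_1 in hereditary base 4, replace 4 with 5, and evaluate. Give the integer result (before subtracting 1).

26

step 0: 11 = 3^2 + 2; sub 4 for 3: 4^2 + 2; = 18; G_1 = 18−1 = 17
step 1: 17 = 4^2 + 1; sub 5 for 4: 5^2 + 1; = 26; G_2 = 26−1 = 25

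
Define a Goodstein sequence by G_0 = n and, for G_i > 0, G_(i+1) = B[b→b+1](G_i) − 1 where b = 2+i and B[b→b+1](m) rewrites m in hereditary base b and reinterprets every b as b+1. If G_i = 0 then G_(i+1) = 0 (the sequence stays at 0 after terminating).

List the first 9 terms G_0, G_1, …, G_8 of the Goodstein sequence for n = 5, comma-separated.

5, 27, 255, 467, 775, 1197, 1751, 2454, 3325

i=0: 5 = 2^2 + 1 (b=2); 2→3: 3^3 + 1 = 28; 28−1 = 27
i=1: 27 = 3^3 (b=3); 3→4: 4^4 = 256; 256−1 = 255
i=2: 255 = 3·4^3 + 3·4^2 + 3·4 + 3 (b=4); 4→5: 3·5^3 + 3·5^2 + 3·5 + 3 = 468; 468−1 = 467
i=3: 467 = 3·5^3 + 3·5^2 + 3·5 + 2 (b=5); 5→6: 3·6^3 + 3·6^2 + 3·6 + 2 = 776; 776−1 = 775
i=4: 775 = 3·6^3 + 3·6^2 + 3·6 + 1 (b=6); 6→7: 3·7^3 + 3·7^2 + 3·7 + 1 = 1198; 1198−1 = 1197
i=5: 1197 = 3·7^3 + 3·7^2 + 3·7 (b=7); 7→8: 3·8^3 + 3·8^2 + 3·8 = 1752; 1752−1 = 1751
i=6: 1751 = 3·8^3 + 3·8^2 + 2·8 + 7 (b=8); 8→9: 3·9^3 + 3·9^2 + 2·9 + 7 = 2455; 2455−1 = 2454
i=7: 2454 = 3·9^3 + 3·9^2 + 2·9 + 6 (b=9); 9→10: 3·10^3 + 3·10^2 + 2·10 + 6 = 3326; 3326−1 = 3325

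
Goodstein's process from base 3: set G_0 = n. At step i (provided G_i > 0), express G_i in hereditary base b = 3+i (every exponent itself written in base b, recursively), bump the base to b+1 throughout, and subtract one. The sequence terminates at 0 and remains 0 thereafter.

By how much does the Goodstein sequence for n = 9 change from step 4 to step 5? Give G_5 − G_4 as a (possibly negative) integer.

(0) 9|_3 = 3^2 ↦ 4^2|_4 = 16 ⇒ 15
(1) 15|_4 = 3·4 + 3 ↦ 3·5 + 3|_5 = 18 ⇒ 17
(2) 17|_5 = 3·5 + 2 ↦ 3·6 + 2|_6 = 20 ⇒ 19
(3) 19|_6 = 3·6 + 1 ↦ 3·7 + 1|_7 = 22 ⇒ 21
(4) 21|_7 = 3·7 ↦ 3·8|_8 = 24 ⇒ 23

2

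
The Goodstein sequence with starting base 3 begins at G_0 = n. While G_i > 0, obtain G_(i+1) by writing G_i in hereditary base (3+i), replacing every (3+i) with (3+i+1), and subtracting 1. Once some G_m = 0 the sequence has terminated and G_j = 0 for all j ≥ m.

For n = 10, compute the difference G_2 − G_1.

G_0=10  [base 3] 3^2 + 1  →[3↦4]→  4^2 + 1 = 17  −1 ⇒ G_1=16
G_1=16  [base 4] 4^2  →[4↦5]→  5^2 = 25  −1 ⇒ G_2=24

8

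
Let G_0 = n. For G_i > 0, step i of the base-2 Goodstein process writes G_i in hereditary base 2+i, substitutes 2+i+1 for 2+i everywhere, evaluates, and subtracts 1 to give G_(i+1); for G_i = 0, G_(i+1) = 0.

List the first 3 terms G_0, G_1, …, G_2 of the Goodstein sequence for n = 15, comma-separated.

15, 111, 1283

i=0: 15 = 2^(2 + 1) + 2^2 + 2 + 1 (b=2); 2→3: 3^(3 + 1) + 3^3 + 3 + 1 = 112; 112−1 = 111
i=1: 111 = 3^(3 + 1) + 3^3 + 3 (b=3); 3→4: 4^(4 + 1) + 4^4 + 4 = 1284; 1284−1 = 1283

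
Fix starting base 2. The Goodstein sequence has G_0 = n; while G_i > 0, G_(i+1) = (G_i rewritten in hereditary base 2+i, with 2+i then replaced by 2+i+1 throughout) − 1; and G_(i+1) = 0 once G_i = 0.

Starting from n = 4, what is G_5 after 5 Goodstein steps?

G_0 = 4. HB_2(4) = 2^2. Bump = 27. G_1 = 26.
G_1 = 26. HB_3(26) = 2·3^2 + 2·3 + 2. Bump = 42. G_2 = 41.
G_2 = 41. HB_4(41) = 2·4^2 + 2·4 + 1. Bump = 61. G_3 = 60.
G_3 = 60. HB_5(60) = 2·5^2 + 2·5. Bump = 84. G_4 = 83.
G_4 = 83. HB_6(83) = 2·6^2 + 6 + 5. Bump = 110. G_5 = 109.

109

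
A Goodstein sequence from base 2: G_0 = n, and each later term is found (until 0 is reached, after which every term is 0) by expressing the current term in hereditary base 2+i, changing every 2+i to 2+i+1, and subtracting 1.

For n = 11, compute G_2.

1027

(0) 11|_2 = 2^(2 + 1) + 2 + 1 ↦ 3^(3 + 1) + 3 + 1|_3 = 85 ⇒ 84
(1) 84|_3 = 3^(3 + 1) + 3 ↦ 4^(4 + 1) + 4|_4 = 1028 ⇒ 1027
(2) 1027|_4 = 4^(4 + 1) + 3 ↦ 5^(5 + 1) + 3|_5 = 15628 ⇒ 15627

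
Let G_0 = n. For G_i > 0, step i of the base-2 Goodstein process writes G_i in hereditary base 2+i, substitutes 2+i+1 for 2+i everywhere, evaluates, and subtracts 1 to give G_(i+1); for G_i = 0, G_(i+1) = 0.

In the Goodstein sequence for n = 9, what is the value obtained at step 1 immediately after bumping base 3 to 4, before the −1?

i=0: 9 = 2^(2 + 1) + 1 (b=2); 2→3: 3^(3 + 1) + 1 = 82; 82−1 = 81
i=1: 81 = 3^(3 + 1) (b=3); 3→4: 4^(4 + 1) = 1024; 1024−1 = 1023

1024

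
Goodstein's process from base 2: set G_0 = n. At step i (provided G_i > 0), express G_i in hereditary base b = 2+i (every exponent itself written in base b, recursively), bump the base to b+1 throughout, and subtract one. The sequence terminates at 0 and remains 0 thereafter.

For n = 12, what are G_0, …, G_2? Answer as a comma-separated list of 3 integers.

G_0=12  [base 2] 2^(2 + 1) + 2^2  →[2↦3]→  3^(3 + 1) + 3^3 = 108  −1 ⇒ G_1=107
G_1=107  [base 3] 3^(3 + 1) + 2·3^2 + 2·3 + 2  →[3↦4]→  4^(4 + 1) + 2·4^2 + 2·4 + 2 = 1066  −1 ⇒ G_2=1065

12, 107, 1065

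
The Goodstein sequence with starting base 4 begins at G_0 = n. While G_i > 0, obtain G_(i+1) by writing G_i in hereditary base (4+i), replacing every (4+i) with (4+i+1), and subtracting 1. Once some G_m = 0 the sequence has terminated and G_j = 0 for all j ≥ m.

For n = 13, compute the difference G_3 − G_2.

1

[0] 13 ≡ 3·4 + 1 (base 4). Lift 5: 16. −1: 15.
[1] 15 ≡ 3·5 (base 5). Lift 6: 18. −1: 17.
[2] 17 ≡ 2·6 + 5 (base 6). Lift 7: 19. −1: 18.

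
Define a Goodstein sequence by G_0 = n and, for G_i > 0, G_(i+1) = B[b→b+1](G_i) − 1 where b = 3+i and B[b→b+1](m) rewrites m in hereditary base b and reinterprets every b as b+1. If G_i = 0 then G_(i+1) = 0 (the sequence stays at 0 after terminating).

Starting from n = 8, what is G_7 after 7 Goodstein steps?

step 0: 8 = 2·3 + 2; sub 4 for 3: 2·4 + 2; = 10; G_1 = 10−1 = 9
step 1: 9 = 2·4 + 1; sub 5 for 4: 2·5 + 1; = 11; G_2 = 11−1 = 10
step 2: 10 = 2·5; sub 6 for 5: 2·6; = 12; G_3 = 12−1 = 11
step 3: 11 = 6 + 5; sub 7 for 6: 7 + 5; = 12; G_4 = 12−1 = 11
step 4: 11 = 7 + 4; sub 8 for 7: 8 + 4; = 12; G_5 = 12−1 = 11
step 5: 11 = 8 + 3; sub 9 for 8: 9 + 3; = 12; G_6 = 12−1 = 11
step 6: 11 = 9 + 2; sub 10 for 9: 10 + 2; = 12; G_7 = 12−1 = 11
step 7: 11 = 10 + 1; sub 11 for 10: 11 + 1; = 12; G_8 = 12−1 = 11

11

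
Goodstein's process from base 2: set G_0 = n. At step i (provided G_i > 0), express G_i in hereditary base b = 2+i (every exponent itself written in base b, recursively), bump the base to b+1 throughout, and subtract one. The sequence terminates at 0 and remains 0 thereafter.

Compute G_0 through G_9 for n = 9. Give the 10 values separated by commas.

9, 81, 1023, 9842, 140743, 2471826, 50333399, 1162263921, 30000003325, 855935016215

[0] 9 ≡ 2^(2 + 1) + 1 (base 2). Lift 3: 82. −1: 81.
[1] 81 ≡ 3^(3 + 1) (base 3). Lift 4: 1024. −1: 1023.
[2] 1023 ≡ 3·4^4 + 3·4^3 + 3·4^2 + 3·4 + 3 (base 4). Lift 5: 9843. −1: 9842.
[3] 9842 ≡ 3·5^5 + 3·5^3 + 3·5^2 + 3·5 + 2 (base 5). Lift 6: 140744. −1: 140743.
[4] 140743 ≡ 3·6^6 + 3·6^3 + 3·6^2 + 3·6 + 1 (base 6). Lift 7: 2471827. −1: 2471826.
[5] 2471826 ≡ 3·7^7 + 3·7^3 + 3·7^2 + 3·7 (base 7). Lift 8: 50333400. −1: 50333399.
[6] 50333399 ≡ 3·8^8 + 3·8^3 + 3·8^2 + 2·8 + 7 (base 8). Lift 9: 1162263922. −1: 1162263921.
[7] 1162263921 ≡ 3·9^9 + 3·9^3 + 3·9^2 + 2·9 + 6 (base 9). Lift 10: 30000003326. −1: 30000003325.
[8] 30000003325 ≡ 3·10^10 + 3·10^3 + 3·10^2 + 2·10 + 5 (base 10). Lift 11: 855935016216. −1: 855935016215.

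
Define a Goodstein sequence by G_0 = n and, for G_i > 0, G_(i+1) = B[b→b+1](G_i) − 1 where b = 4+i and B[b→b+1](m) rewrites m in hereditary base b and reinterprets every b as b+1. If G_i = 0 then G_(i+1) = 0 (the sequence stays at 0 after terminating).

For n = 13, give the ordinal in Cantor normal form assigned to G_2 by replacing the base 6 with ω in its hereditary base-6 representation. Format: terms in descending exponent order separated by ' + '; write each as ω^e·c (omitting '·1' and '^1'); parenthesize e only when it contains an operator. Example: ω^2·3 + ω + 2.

G_0 = 13. HB_4(13) = 3·4 + 1. Bump = 16. G_1 = 15.
G_1 = 15. HB_5(15) = 3·5. Bump = 18. G_2 = 17.
G_2 = 17. HB_6(17) = 2·6 + 5. Bump = 19. G_3 = 18.

ω·2 + 5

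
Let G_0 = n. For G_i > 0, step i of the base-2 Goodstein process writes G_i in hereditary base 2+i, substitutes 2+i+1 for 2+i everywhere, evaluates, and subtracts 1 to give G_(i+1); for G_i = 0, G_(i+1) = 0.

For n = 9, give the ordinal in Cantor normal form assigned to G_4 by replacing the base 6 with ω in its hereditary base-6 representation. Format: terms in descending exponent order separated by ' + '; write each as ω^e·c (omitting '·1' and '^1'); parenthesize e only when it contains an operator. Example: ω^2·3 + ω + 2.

ω^ω·3 + ω^3·3 + ω^2·3 + ω·3 + 1

9 —HB2→ 2^(2 + 1) + 1 —bump→ 3^(3 + 1) + 1 = 82 —(−1)→ 81
81 —HB3→ 3^(3 + 1) —bump→ 4^(4 + 1) = 1024 —(−1)→ 1023
1023 —HB4→ 3·4^4 + 3·4^3 + 3·4^2 + 3·4 + 3 —bump→ 3·5^5 + 3·5^3 + 3·5^2 + 3·5 + 3 = 9843 —(−1)→ 9842
9842 —HB5→ 3·5^5 + 3·5^3 + 3·5^2 + 3·5 + 2 —bump→ 3·6^6 + 3·6^3 + 3·6^2 + 3·6 + 2 = 140744 —(−1)→ 140743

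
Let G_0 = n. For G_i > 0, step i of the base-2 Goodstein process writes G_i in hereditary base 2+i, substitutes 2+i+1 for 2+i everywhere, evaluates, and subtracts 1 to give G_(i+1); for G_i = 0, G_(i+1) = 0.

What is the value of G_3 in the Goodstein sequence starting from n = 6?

3125

base 2: 6 = 2^2 + 2; at 3: 3^3 + 3 = 30; next = 29
base 3: 29 = 3^3 + 2; at 4: 4^4 + 2 = 258; next = 257
base 4: 257 = 4^4 + 1; at 5: 5^5 + 1 = 3126; next = 3125
base 5: 3125 = 5^5; at 6: 6^6 = 46656; next = 46655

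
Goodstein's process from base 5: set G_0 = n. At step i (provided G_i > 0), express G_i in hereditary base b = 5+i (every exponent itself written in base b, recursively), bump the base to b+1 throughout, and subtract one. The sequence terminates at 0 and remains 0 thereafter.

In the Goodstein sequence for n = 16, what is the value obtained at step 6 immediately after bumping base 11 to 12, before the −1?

26

G_0=16  [base 5] 3·5 + 1  →[5↦6]→  3·6 + 1 = 19  −1 ⇒ G_1=18
G_1=18  [base 6] 3·6  →[6↦7]→  3·7 = 21  −1 ⇒ G_2=20
G_2=20  [base 7] 2·7 + 6  →[7↦8]→  2·8 + 6 = 22  −1 ⇒ G_3=21
G_3=21  [base 8] 2·8 + 5  →[8↦9]→  2·9 + 5 = 23  −1 ⇒ G_4=22
G_4=22  [base 9] 2·9 + 4  →[9↦10]→  2·10 + 4 = 24  −1 ⇒ G_5=23
G_5=23  [base 10] 2·10 + 3  →[10↦11]→  2·11 + 3 = 25  −1 ⇒ G_6=24
G_6=24  [base 11] 2·11 + 2  →[11↦12]→  2·12 + 2 = 26  −1 ⇒ G_7=25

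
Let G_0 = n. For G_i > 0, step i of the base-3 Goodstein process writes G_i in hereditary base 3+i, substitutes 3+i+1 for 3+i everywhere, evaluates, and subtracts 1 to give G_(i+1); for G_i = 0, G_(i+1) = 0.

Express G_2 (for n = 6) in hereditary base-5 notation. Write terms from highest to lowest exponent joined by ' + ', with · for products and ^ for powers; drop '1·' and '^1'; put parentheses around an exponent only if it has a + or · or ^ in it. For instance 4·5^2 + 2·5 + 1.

5 + 2

base 3: 6 = 2·3; at 4: 2·4 = 8; next = 7
base 4: 7 = 4 + 3; at 5: 5 + 3 = 8; next = 7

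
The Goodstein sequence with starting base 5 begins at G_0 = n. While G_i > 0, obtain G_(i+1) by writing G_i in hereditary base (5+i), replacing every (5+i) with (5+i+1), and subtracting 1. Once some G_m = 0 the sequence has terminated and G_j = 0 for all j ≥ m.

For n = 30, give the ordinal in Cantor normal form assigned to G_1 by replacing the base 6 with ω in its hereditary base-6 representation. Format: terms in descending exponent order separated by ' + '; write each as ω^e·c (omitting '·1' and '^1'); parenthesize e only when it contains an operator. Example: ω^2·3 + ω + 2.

ω^2 + 5

30 —HB5→ 5^2 + 5 —bump→ 6^2 + 6 = 42 —(−1)→ 41
41 —HB6→ 6^2 + 5 —bump→ 7^2 + 5 = 54 —(−1)→ 53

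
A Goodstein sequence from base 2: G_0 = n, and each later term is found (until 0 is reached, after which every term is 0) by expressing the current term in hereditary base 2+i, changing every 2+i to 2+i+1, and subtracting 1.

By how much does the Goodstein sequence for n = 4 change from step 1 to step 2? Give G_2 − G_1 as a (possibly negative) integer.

15

step 0: 4 = 2^2; sub 3 for 2: 3^3; = 27; G_1 = 27−1 = 26
step 1: 26 = 2·3^2 + 2·3 + 2; sub 4 for 3: 2·4^2 + 2·4 + 2; = 42; G_2 = 42−1 = 41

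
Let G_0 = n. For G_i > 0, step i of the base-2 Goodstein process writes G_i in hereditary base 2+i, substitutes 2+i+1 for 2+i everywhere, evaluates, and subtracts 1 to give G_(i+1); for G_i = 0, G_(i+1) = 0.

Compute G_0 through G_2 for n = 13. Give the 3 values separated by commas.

13, 108, 1279

G_0=13  [base 2] 2^(2 + 1) + 2^2 + 1  →[2↦3]→  3^(3 + 1) + 3^3 + 1 = 109  −1 ⇒ G_1=108
G_1=108  [base 3] 3^(3 + 1) + 3^3  →[3↦4]→  4^(4 + 1) + 4^4 = 1280  −1 ⇒ G_2=1279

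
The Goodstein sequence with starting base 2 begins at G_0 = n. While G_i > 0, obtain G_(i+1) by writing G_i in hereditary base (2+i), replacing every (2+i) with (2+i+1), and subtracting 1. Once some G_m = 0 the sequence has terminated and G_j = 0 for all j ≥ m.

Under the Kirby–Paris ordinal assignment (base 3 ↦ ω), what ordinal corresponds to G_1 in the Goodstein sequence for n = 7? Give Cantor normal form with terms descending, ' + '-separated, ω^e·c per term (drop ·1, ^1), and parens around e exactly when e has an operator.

(0) 7|_2 = 2^2 + 2 + 1 ↦ 3^3 + 3 + 1|_3 = 31 ⇒ 30
(1) 30|_3 = 3^3 + 3 ↦ 4^4 + 4|_4 = 260 ⇒ 259

ω^ω + ω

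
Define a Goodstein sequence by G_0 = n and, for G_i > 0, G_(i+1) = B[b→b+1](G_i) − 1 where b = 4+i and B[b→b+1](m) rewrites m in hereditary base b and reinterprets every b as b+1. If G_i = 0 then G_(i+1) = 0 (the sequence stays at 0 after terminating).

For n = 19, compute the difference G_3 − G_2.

base 4: 19 = 4^2 + 3; at 5: 5^2 + 3 = 28; next = 27
base 5: 27 = 5^2 + 2; at 6: 6^2 + 2 = 38; next = 37
base 6: 37 = 6^2 + 1; at 7: 7^2 + 1 = 50; next = 49

12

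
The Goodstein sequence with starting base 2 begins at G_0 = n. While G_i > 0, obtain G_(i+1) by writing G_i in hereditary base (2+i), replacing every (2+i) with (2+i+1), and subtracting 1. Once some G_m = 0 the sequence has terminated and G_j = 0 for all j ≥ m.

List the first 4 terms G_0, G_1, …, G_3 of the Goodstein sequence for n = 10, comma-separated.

10, 83, 1025, 15625

[0] 10 ≡ 2^(2 + 1) + 2 (base 2). Lift 3: 84. −1: 83.
[1] 83 ≡ 3^(3 + 1) + 2 (base 3). Lift 4: 1026. −1: 1025.
[2] 1025 ≡ 4^(4 + 1) + 1 (base 4). Lift 5: 15626. −1: 15625.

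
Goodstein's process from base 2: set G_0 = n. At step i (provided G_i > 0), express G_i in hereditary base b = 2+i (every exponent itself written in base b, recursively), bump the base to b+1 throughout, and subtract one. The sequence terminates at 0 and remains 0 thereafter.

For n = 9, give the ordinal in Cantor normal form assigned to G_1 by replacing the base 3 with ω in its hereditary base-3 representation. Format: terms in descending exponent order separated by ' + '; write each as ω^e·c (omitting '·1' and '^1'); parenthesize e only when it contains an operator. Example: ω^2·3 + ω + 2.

ω^(ω + 1)

(0) 9|_2 = 2^(2 + 1) + 1 ↦ 3^(3 + 1) + 1|_3 = 82 ⇒ 81
(1) 81|_3 = 3^(3 + 1) ↦ 4^(4 + 1)|_4 = 1024 ⇒ 1023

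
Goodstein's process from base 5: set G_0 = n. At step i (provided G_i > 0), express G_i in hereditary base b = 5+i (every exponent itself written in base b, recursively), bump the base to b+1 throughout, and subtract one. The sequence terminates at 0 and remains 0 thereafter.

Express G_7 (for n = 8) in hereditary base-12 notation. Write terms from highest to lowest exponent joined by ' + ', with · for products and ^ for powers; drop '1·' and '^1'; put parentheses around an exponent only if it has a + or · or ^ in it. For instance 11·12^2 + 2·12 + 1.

5

step 0: 8 = 5 + 3; sub 6 for 5: 6 + 3; = 9; G_1 = 9−1 = 8
step 1: 8 = 6 + 2; sub 7 for 6: 7 + 2; = 9; G_2 = 9−1 = 8
step 2: 8 = 7 + 1; sub 8 for 7: 8 + 1; = 9; G_3 = 9−1 = 8
step 3: 8 = 8; sub 9 for 8: 9; = 9; G_4 = 9−1 = 8
step 4: 8 = 8; sub 10 for 9: 8; = 8; G_5 = 8−1 = 7
step 5: 7 = 7; sub 11 for 10: 7; = 7; G_6 = 7−1 = 6
step 6: 6 = 6; sub 12 for 11: 6; = 6; G_7 = 6−1 = 5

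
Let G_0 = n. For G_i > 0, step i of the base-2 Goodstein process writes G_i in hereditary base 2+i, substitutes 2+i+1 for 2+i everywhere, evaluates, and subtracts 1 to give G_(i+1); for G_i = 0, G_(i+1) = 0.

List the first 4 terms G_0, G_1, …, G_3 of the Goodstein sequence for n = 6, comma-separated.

6, 29, 257, 3125

G_0 = 6. HB_2(6) = 2^2 + 2. Bump = 30. G_1 = 29.
G_1 = 29. HB_3(29) = 3^3 + 2. Bump = 258. G_2 = 257.
G_2 = 257. HB_4(257) = 4^4 + 1. Bump = 3126. G_3 = 3125.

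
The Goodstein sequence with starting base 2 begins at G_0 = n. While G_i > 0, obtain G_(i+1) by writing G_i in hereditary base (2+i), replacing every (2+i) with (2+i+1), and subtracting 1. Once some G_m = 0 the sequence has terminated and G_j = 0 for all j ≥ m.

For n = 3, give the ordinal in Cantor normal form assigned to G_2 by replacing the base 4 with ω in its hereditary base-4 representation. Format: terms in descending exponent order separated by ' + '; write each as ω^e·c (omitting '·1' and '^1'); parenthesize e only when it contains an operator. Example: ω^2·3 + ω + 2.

base 2: 3 = 2 + 1; at 3: 3 + 1 = 4; next = 3
base 3: 3 = 3; at 4: 4 = 4; next = 3
base 4: 3 = 3; at 5: 3 = 3; next = 2

3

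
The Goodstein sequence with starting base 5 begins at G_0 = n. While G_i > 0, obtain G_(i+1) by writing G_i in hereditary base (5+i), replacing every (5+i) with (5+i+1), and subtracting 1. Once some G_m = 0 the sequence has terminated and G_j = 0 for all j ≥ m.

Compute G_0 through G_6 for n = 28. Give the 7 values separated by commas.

28 —HB5→ 5^2 + 3 —bump→ 6^2 + 3 = 39 —(−1)→ 38
38 —HB6→ 6^2 + 2 —bump→ 7^2 + 2 = 51 —(−1)→ 50
50 —HB7→ 7^2 + 1 —bump→ 8^2 + 1 = 65 —(−1)→ 64
64 —HB8→ 8^2 —bump→ 9^2 = 81 —(−1)→ 80
80 —HB9→ 8·9 + 8 —bump→ 8·10 + 8 = 88 —(−1)→ 87
87 —HB10→ 8·10 + 7 —bump→ 8·11 + 7 = 95 —(−1)→ 94

28, 38, 50, 64, 80, 87, 94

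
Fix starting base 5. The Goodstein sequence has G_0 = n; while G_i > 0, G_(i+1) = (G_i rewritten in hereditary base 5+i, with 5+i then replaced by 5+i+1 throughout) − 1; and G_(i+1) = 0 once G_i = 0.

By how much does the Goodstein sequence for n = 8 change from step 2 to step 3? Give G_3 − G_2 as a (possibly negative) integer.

0

base 5: 8 = 5 + 3; at 6: 6 + 3 = 9; next = 8
base 6: 8 = 6 + 2; at 7: 7 + 2 = 9; next = 8
base 7: 8 = 7 + 1; at 8: 8 + 1 = 9; next = 8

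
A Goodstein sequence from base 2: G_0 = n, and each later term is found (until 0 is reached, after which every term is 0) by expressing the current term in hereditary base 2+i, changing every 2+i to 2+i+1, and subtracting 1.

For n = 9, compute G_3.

G_0 = 9. HB_2(9) = 2^(2 + 1) + 1. Bump = 82. G_1 = 81.
G_1 = 81. HB_3(81) = 3^(3 + 1). Bump = 1024. G_2 = 1023.
G_2 = 1023. HB_4(1023) = 3·4^4 + 3·4^3 + 3·4^2 + 3·4 + 3. Bump = 9843. G_3 = 9842.
G_3 = 9842. HB_5(9842) = 3·5^5 + 3·5^3 + 3·5^2 + 3·5 + 2. Bump = 140744. G_4 = 140743.

9842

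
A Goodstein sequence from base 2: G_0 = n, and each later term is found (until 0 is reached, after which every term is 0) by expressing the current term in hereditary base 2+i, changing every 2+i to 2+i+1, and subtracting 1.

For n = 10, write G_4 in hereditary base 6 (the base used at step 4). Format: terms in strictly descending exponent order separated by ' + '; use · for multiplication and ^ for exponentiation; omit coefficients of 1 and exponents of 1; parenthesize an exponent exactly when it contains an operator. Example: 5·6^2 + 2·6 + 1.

5·6^6 + 5·6^5 + 5·6^4 + 5·6^3 + 5·6^2 + 5·6 + 5

(0) 10|_2 = 2^(2 + 1) + 2 ↦ 3^(3 + 1) + 3|_3 = 84 ⇒ 83
(1) 83|_3 = 3^(3 + 1) + 2 ↦ 4^(4 + 1) + 2|_4 = 1026 ⇒ 1025
(2) 1025|_4 = 4^(4 + 1) + 1 ↦ 5^(5 + 1) + 1|_5 = 15626 ⇒ 15625
(3) 15625|_5 = 5^(5 + 1) ↦ 6^(6 + 1)|_6 = 279936 ⇒ 279935
(4) 279935|_6 = 5·6^6 + 5·6^5 + 5·6^4 + 5·6^3 + 5·6^2 + 5·6 + 5 ↦ 5·7^7 + 5·7^5 + 5·7^4 + 5·7^3 + 5·7^2 + 5·7 + 5|_7 = 4215755 ⇒ 4215754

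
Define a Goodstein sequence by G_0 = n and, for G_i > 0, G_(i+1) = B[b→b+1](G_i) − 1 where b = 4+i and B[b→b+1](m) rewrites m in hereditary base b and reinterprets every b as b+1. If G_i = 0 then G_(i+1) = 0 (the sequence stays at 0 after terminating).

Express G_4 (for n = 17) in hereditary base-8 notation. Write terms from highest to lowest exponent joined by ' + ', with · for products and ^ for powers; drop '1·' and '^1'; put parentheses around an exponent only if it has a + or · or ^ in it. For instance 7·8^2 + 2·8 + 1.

17 —HB4→ 4^2 + 1 —bump→ 5^2 + 1 = 26 —(−1)→ 25
25 —HB5→ 5^2 —bump→ 6^2 = 36 —(−1)→ 35
35 —HB6→ 5·6 + 5 —bump→ 5·7 + 5 = 40 —(−1)→ 39
39 —HB7→ 5·7 + 4 —bump→ 5·8 + 4 = 44 —(−1)→ 43
43 —HB8→ 5·8 + 3 —bump→ 5·9 + 3 = 48 —(−1)→ 47

5·8 + 3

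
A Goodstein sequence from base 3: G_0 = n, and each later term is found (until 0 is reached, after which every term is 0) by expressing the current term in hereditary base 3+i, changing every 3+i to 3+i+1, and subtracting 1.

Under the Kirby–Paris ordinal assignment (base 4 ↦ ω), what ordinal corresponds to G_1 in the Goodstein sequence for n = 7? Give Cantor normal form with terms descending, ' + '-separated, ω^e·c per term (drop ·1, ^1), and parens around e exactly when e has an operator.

ω·2

step 0: 7 = 2·3 + 1; sub 4 for 3: 2·4 + 1; = 9; G_1 = 9−1 = 8
step 1: 8 = 2·4; sub 5 for 4: 2·5; = 10; G_2 = 10−1 = 9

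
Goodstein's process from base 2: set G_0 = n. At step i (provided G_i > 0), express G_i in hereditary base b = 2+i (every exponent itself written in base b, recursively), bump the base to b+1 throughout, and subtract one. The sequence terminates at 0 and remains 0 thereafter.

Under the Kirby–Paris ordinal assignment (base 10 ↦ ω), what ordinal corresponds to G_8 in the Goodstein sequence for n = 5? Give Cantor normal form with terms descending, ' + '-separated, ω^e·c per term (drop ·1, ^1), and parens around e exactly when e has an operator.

base 2: 5 = 2^2 + 1; at 3: 3^3 + 1 = 28; next = 27
base 3: 27 = 3^3; at 4: 4^4 = 256; next = 255
base 4: 255 = 3·4^3 + 3·4^2 + 3·4 + 3; at 5: 3·5^3 + 3·5^2 + 3·5 + 3 = 468; next = 467
base 5: 467 = 3·5^3 + 3·5^2 + 3·5 + 2; at 6: 3·6^3 + 3·6^2 + 3·6 + 2 = 776; next = 775
base 6: 775 = 3·6^3 + 3·6^2 + 3·6 + 1; at 7: 3·7^3 + 3·7^2 + 3·7 + 1 = 1198; next = 1197
base 7: 1197 = 3·7^3 + 3·7^2 + 3·7; at 8: 3·8^3 + 3·8^2 + 3·8 = 1752; next = 1751
base 8: 1751 = 3·8^3 + 3·8^2 + 2·8 + 7; at 9: 3·9^3 + 3·9^2 + 2·9 + 7 = 2455; next = 2454
base 9: 2454 = 3·9^3 + 3·9^2 + 2·9 + 6; at 10: 3·10^3 + 3·10^2 + 2·10 + 6 = 3326; next = 3325

ω^3·3 + ω^2·3 + ω·2 + 5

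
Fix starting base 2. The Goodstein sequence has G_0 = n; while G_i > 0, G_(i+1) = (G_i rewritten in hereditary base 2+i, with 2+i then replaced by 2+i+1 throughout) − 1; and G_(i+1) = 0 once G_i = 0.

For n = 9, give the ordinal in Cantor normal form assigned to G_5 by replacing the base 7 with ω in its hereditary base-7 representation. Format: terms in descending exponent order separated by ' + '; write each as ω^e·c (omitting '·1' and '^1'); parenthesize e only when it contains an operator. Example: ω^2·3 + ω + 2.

ω^ω·3 + ω^3·3 + ω^2·3 + ω·3

step 0: 9 = 2^(2 + 1) + 1; sub 3 for 2: 3^(3 + 1) + 1; = 82; G_1 = 82−1 = 81
step 1: 81 = 3^(3 + 1); sub 4 for 3: 4^(4 + 1); = 1024; G_2 = 1024−1 = 1023
step 2: 1023 = 3·4^4 + 3·4^3 + 3·4^2 + 3·4 + 3; sub 5 for 4: 3·5^5 + 3·5^3 + 3·5^2 + 3·5 + 3; = 9843; G_3 = 9843−1 = 9842
step 3: 9842 = 3·5^5 + 3·5^3 + 3·5^2 + 3·5 + 2; sub 6 for 5: 3·6^6 + 3·6^3 + 3·6^2 + 3·6 + 2; = 140744; G_4 = 140744−1 = 140743
step 4: 140743 = 3·6^6 + 3·6^3 + 3·6^2 + 3·6 + 1; sub 7 for 6: 3·7^7 + 3·7^3 + 3·7^2 + 3·7 + 1; = 2471827; G_5 = 2471827−1 = 2471826
step 5: 2471826 = 3·7^7 + 3·7^3 + 3·7^2 + 3·7; sub 8 for 7: 3·8^8 + 3·8^3 + 3·8^2 + 3·8; = 50333400; G_6 = 50333400−1 = 50333399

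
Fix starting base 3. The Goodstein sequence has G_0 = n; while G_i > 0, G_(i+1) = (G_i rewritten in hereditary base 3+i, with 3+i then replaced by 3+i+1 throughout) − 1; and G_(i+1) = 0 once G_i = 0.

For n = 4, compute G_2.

4

i=0: 4 = 3 + 1 (b=3); 3→4: 4 + 1 = 5; 5−1 = 4
i=1: 4 = 4 (b=4); 4→5: 5 = 5; 5−1 = 4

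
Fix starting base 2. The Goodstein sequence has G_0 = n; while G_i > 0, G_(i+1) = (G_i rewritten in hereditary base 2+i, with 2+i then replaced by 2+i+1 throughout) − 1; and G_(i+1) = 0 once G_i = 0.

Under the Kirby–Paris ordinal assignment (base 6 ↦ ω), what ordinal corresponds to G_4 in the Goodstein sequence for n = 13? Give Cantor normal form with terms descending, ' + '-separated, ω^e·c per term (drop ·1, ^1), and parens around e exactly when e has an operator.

(0) 13|_2 = 2^(2 + 1) + 2^2 + 1 ↦ 3^(3 + 1) + 3^3 + 1|_3 = 109 ⇒ 108
(1) 108|_3 = 3^(3 + 1) + 3^3 ↦ 4^(4 + 1) + 4^4|_4 = 1280 ⇒ 1279
(2) 1279|_4 = 4^(4 + 1) + 3·4^3 + 3·4^2 + 3·4 + 3 ↦ 5^(5 + 1) + 3·5^3 + 3·5^2 + 3·5 + 3|_5 = 16093 ⇒ 16092
(3) 16092|_5 = 5^(5 + 1) + 3·5^3 + 3·5^2 + 3·5 + 2 ↦ 6^(6 + 1) + 3·6^3 + 3·6^2 + 3·6 + 2|_6 = 280712 ⇒ 280711
(4) 280711|_6 = 6^(6 + 1) + 3·6^3 + 3·6^2 + 3·6 + 1 ↦ 7^(7 + 1) + 3·7^3 + 3·7^2 + 3·7 + 1|_7 = 5765999 ⇒ 5765998

ω^(ω + 1) + ω^3·3 + ω^2·3 + ω·3 + 1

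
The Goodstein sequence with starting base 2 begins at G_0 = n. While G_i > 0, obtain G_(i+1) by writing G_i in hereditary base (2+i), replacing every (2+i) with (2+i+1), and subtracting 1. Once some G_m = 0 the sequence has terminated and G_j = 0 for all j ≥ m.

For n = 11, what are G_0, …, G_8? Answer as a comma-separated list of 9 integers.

step 0: 11 = 2^(2 + 1) + 2 + 1; sub 3 for 2: 3^(3 + 1) + 3 + 1; = 85; G_1 = 85−1 = 84
step 1: 84 = 3^(3 + 1) + 3; sub 4 for 3: 4^(4 + 1) + 4; = 1028; G_2 = 1028−1 = 1027
step 2: 1027 = 4^(4 + 1) + 3; sub 5 for 4: 5^(5 + 1) + 3; = 15628; G_3 = 15628−1 = 15627
step 3: 15627 = 5^(5 + 1) + 2; sub 6 for 5: 6^(6 + 1) + 2; = 279938; G_4 = 279938−1 = 279937
step 4: 279937 = 6^(6 + 1) + 1; sub 7 for 6: 7^(7 + 1) + 1; = 5764802; G_5 = 5764802−1 = 5764801
step 5: 5764801 = 7^(7 + 1); sub 8 for 7: 8^(8 + 1); = 134217728; G_6 = 134217728−1 = 134217727
step 6: 134217727 = 7·8^8 + 7·8^7 + 7·8^6 + 7·8^5 + 7·8^4 + 7·8^3 + 7·8^2 + 7·8 + 7; sub 9 for 8: 7·9^9 + 7·9^7 + 7·9^6 + 7·9^5 + 7·9^4 + 7·9^3 + 7·9^2 + 7·9 + 7; = 2749609303; G_7 = 2749609303−1 = 2749609302
step 7: 2749609302 = 7·9^9 + 7·9^7 + 7·9^6 + 7·9^5 + 7·9^4 + 7·9^3 + 7·9^2 + 7·9 + 6; sub 10 for 9: 7·10^10 + 7·10^7 + 7·10^6 + 7·10^5 + 7·10^4 + 7·10^3 + 7·10^2 + 7·10 + 6; = 70077777776; G_8 = 70077777776−1 = 70077777775

11, 84, 1027, 15627, 279937, 5764801, 134217727, 2749609302, 70077777775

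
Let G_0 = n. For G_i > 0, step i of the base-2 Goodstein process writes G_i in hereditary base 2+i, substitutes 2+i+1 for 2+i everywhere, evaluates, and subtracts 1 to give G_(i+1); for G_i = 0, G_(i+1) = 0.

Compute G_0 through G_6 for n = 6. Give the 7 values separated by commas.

(0) 6|_2 = 2^2 + 2 ↦ 3^3 + 3|_3 = 30 ⇒ 29
(1) 29|_3 = 3^3 + 2 ↦ 4^4 + 2|_4 = 258 ⇒ 257
(2) 257|_4 = 4^4 + 1 ↦ 5^5 + 1|_5 = 3126 ⇒ 3125
(3) 3125|_5 = 5^5 ↦ 6^6|_6 = 46656 ⇒ 46655
(4) 46655|_6 = 5·6^5 + 5·6^4 + 5·6^3 + 5·6^2 + 5·6 + 5 ↦ 5·7^5 + 5·7^4 + 5·7^3 + 5·7^2 + 5·7 + 5|_7 = 98040 ⇒ 98039
(5) 98039|_7 = 5·7^5 + 5·7^4 + 5·7^3 + 5·7^2 + 5·7 + 4 ↦ 5·8^5 + 5·8^4 + 5·8^3 + 5·8^2 + 5·8 + 4|_8 = 187244 ⇒ 187243

6, 29, 257, 3125, 46655, 98039, 187243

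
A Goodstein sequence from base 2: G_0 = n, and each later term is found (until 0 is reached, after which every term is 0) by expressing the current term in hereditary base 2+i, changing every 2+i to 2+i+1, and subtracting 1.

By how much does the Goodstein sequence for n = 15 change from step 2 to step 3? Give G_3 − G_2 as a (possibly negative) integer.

17469

base 2: 15 = 2^(2 + 1) + 2^2 + 2 + 1; at 3: 3^(3 + 1) + 3^3 + 3 + 1 = 112; next = 111
base 3: 111 = 3^(3 + 1) + 3^3 + 3; at 4: 4^(4 + 1) + 4^4 + 4 = 1284; next = 1283
base 4: 1283 = 4^(4 + 1) + 4^4 + 3; at 5: 5^(5 + 1) + 5^5 + 3 = 18753; next = 18752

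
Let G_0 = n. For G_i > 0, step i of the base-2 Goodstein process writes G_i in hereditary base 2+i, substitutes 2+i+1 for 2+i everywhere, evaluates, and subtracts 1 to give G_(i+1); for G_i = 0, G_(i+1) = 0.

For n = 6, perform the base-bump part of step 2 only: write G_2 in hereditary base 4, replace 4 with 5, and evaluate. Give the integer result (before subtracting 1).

step 0: 6 = 2^2 + 2; sub 3 for 2: 3^3 + 3; = 30; G_1 = 30−1 = 29
step 1: 29 = 3^3 + 2; sub 4 for 3: 4^4 + 2; = 258; G_2 = 258−1 = 257

3126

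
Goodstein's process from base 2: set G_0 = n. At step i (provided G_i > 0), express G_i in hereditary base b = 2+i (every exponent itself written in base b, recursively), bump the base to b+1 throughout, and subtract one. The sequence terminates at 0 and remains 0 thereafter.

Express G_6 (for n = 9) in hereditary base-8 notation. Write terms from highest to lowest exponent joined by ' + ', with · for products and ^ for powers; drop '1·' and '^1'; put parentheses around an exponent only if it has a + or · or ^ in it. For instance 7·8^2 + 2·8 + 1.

[0] 9 ≡ 2^(2 + 1) + 1 (base 2). Lift 3: 82. −1: 81.
[1] 81 ≡ 3^(3 + 1) (base 3). Lift 4: 1024. −1: 1023.
[2] 1023 ≡ 3·4^4 + 3·4^3 + 3·4^2 + 3·4 + 3 (base 4). Lift 5: 9843. −1: 9842.
[3] 9842 ≡ 3·5^5 + 3·5^3 + 3·5^2 + 3·5 + 2 (base 5). Lift 6: 140744. −1: 140743.
[4] 140743 ≡ 3·6^6 + 3·6^3 + 3·6^2 + 3·6 + 1 (base 6). Lift 7: 2471827. −1: 2471826.
[5] 2471826 ≡ 3·7^7 + 3·7^3 + 3·7^2 + 3·7 (base 7). Lift 8: 50333400. −1: 50333399.
[6] 50333399 ≡ 3·8^8 + 3·8^3 + 3·8^2 + 2·8 + 7 (base 8). Lift 9: 1162263922. −1: 1162263921.

3·8^8 + 3·8^3 + 3·8^2 + 2·8 + 7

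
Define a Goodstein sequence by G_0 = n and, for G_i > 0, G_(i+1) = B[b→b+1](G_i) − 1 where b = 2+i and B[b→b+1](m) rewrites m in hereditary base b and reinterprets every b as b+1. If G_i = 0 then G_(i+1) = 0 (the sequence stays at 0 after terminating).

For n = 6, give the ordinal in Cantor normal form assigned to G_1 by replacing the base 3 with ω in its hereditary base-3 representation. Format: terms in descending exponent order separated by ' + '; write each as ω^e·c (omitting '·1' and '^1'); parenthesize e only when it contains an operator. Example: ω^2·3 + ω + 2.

(0) 6|_2 = 2^2 + 2 ↦ 3^3 + 3|_3 = 30 ⇒ 29
(1) 29|_3 = 3^3 + 2 ↦ 4^4 + 2|_4 = 258 ⇒ 257

ω^ω + 2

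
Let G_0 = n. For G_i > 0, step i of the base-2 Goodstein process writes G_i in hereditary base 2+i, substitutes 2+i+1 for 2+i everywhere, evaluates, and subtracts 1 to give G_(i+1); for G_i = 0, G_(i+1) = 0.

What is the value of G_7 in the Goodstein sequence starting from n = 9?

step 0: 9 = 2^(2 + 1) + 1; sub 3 for 2: 3^(3 + 1) + 1; = 82; G_1 = 82−1 = 81
step 1: 81 = 3^(3 + 1); sub 4 for 3: 4^(4 + 1); = 1024; G_2 = 1024−1 = 1023
step 2: 1023 = 3·4^4 + 3·4^3 + 3·4^2 + 3·4 + 3; sub 5 for 4: 3·5^5 + 3·5^3 + 3·5^2 + 3·5 + 3; = 9843; G_3 = 9843−1 = 9842
step 3: 9842 = 3·5^5 + 3·5^3 + 3·5^2 + 3·5 + 2; sub 6 for 5: 3·6^6 + 3·6^3 + 3·6^2 + 3·6 + 2; = 140744; G_4 = 140744−1 = 140743
step 4: 140743 = 3·6^6 + 3·6^3 + 3·6^2 + 3·6 + 1; sub 7 for 6: 3·7^7 + 3·7^3 + 3·7^2 + 3·7 + 1; = 2471827; G_5 = 2471827−1 = 2471826
step 5: 2471826 = 3·7^7 + 3·7^3 + 3·7^2 + 3·7; sub 8 for 7: 3·8^8 + 3·8^3 + 3·8^2 + 3·8; = 50333400; G_6 = 50333400−1 = 50333399
step 6: 50333399 = 3·8^8 + 3·8^3 + 3·8^2 + 2·8 + 7; sub 9 for 8: 3·9^9 + 3·9^3 + 3·9^2 + 2·9 + 7; = 1162263922; G_7 = 1162263922−1 = 1162263921
step 7: 1162263921 = 3·9^9 + 3·9^3 + 3·9^2 + 2·9 + 6; sub 10 for 9: 3·10^10 + 3·10^3 + 3·10^2 + 2·10 + 6; = 30000003326; G_8 = 30000003326−1 = 30000003325

1162263921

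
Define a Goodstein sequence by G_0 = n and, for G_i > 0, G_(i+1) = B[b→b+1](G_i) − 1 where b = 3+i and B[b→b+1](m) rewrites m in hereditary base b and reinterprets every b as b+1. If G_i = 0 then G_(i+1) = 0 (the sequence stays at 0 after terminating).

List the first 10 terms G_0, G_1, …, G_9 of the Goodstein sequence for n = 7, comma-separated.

7, 8, 9, 9, 9, 9, 9, 9, 8, 7

step 0: 7 = 2·3 + 1; sub 4 for 3: 2·4 + 1; = 9; G_1 = 9−1 = 8
step 1: 8 = 2·4; sub 5 for 4: 2·5; = 10; G_2 = 10−1 = 9
step 2: 9 = 5 + 4; sub 6 for 5: 6 + 4; = 10; G_3 = 10−1 = 9
step 3: 9 = 6 + 3; sub 7 for 6: 7 + 3; = 10; G_4 = 10−1 = 9
step 4: 9 = 7 + 2; sub 8 for 7: 8 + 2; = 10; G_5 = 10−1 = 9
step 5: 9 = 8 + 1; sub 9 for 8: 9 + 1; = 10; G_6 = 10−1 = 9
step 6: 9 = 9; sub 10 for 9: 10; = 10; G_7 = 10−1 = 9
step 7: 9 = 9; sub 11 for 10: 9; = 9; G_8 = 9−1 = 8
step 8: 8 = 8; sub 12 for 11: 8; = 8; G_9 = 8−1 = 7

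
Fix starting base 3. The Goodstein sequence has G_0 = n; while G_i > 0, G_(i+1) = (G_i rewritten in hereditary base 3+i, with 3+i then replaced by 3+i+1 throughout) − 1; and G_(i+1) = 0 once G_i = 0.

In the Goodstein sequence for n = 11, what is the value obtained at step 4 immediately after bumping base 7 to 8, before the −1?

(0) 11|_3 = 3^2 + 2 ↦ 4^2 + 2|_4 = 18 ⇒ 17
(1) 17|_4 = 4^2 + 1 ↦ 5^2 + 1|_5 = 26 ⇒ 25
(2) 25|_5 = 5^2 ↦ 6^2|_6 = 36 ⇒ 35
(3) 35|_6 = 5·6 + 5 ↦ 5·7 + 5|_7 = 40 ⇒ 39

44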